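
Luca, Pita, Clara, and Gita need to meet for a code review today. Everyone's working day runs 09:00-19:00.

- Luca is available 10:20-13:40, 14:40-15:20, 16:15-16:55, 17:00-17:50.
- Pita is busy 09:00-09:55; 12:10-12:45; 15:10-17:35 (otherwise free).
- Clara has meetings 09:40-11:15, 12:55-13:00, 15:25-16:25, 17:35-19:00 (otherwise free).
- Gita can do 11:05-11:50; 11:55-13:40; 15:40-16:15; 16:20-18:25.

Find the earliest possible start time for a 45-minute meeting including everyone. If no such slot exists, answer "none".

Luca free: 10:20-13:40, 14:40-15:20, 16:15-16:55, 17:00-17:50.
Pita free: 09:55-12:10, 12:45-15:10, 17:35-19:00 (invert busy blocks within the working day).
Clara free: 09:00-09:40, 11:15-12:55, 13:00-15:25, 16:25-17:35 (invert busy blocks within the working day).
Gita free: 11:05-11:50, 11:55-13:40, 15:40-16:15, 16:20-18:25.
Luca ∩ Pita: 10:20-12:10, 12:45-13:40, 14:40-15:10, 17:35-17:50.
Luca ∩ Pita ∩ Clara: 11:15-12:10, 12:45-12:55, 13:00-13:40, 14:40-15:10.
Luca ∩ Pita ∩ Clara ∩ Gita: 11:15-11:50, 11:55-12:10, 12:45-12:55, 13:00-13:40.
Those are the intersection windows.
No common window is at least 45 minutes long.

none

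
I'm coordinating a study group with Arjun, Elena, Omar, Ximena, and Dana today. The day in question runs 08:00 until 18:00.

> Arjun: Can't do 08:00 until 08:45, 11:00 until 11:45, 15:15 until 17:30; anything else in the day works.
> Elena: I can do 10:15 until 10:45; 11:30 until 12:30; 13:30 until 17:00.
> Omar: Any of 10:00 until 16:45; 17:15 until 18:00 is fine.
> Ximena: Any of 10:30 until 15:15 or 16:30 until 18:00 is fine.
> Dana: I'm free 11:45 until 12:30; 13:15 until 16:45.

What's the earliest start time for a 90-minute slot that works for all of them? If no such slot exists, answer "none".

Arjun free: 08:45-11:00, 11:45-15:15, 17:30-18:00 (invert busy blocks within the working day).
Elena free: 10:15-10:45, 11:30-12:30, 13:30-17:00.
Omar free: 10:00-16:45, 17:15-18:00.
Ximena free: 10:30-15:15, 16:30-18:00.
Dana free: 11:45-12:30, 13:15-16:45.
Arjun ∩ Elena: 10:15-10:45, 11:45-12:30, 13:30-15:15.
Arjun ∩ Elena ∩ Omar: 10:15-10:45, 11:45-12:30, 13:30-15:15.
Arjun ∩ Elena ∩ Omar ∩ Ximena: 10:30-10:45, 11:45-12:30, 13:30-15:15.
Arjun ∩ Elena ∩ Omar ∩ Ximena ∩ Dana: 11:45-12:30, 13:30-15:15.
The first common window of at least 90 minutes is 13:30-15:15, so the earliest start is 13:30.

13:30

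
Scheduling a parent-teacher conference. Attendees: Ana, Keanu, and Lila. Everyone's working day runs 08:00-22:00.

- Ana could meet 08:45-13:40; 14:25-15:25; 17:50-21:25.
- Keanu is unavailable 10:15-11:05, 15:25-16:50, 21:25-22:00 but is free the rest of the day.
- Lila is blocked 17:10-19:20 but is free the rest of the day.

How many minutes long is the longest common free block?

155

Ana free: 08:45-13:40, 14:25-15:25, 17:50-21:25.
Keanu free: 08:00-10:15, 11:05-15:25, 16:50-21:25 (invert busy blocks within the working day).
Lila free: 08:00-17:10, 19:20-22:00 (invert busy blocks within the working day).
Ana ∩ Keanu: 08:45-10:15, 11:05-13:40, 14:25-15:25, 17:50-21:25.
Ana ∩ Keanu ∩ Lila: 08:45-10:15, 11:05-13:40, 14:25-15:25, 19:20-21:25.
The longest is 11:05-13:40 at 155 minutes.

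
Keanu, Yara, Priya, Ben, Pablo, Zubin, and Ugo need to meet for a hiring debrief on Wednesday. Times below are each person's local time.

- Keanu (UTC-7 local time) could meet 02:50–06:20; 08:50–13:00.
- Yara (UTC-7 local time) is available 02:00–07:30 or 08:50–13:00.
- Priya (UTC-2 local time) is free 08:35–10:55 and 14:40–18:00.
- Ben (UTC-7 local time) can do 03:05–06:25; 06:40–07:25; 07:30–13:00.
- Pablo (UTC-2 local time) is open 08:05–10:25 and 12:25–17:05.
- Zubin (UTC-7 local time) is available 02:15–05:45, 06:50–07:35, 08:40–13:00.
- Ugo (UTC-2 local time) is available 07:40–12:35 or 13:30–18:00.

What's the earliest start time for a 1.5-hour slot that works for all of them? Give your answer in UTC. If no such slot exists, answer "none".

Keanu in UTC: 09:50-13:20, 15:50-20:00 (add 7h to convert from UTC-7).
Yara in UTC: 09:00-14:30, 15:50-20:00 (add 7h to convert from UTC-7).
Priya in UTC: 10:35-12:55, 16:40-20:00 (add 2h to convert from UTC-2).
Ben in UTC: 10:05-13:25, 13:40-14:25, 14:30-20:00 (add 7h to convert from UTC-7).
Pablo in UTC: 10:05-12:25, 14:25-19:05 (add 2h to convert from UTC-2).
Zubin in UTC: 09:15-12:45, 13:50-14:35, 15:40-20:00 (add 7h to convert from UTC-7).
Ugo in UTC: 09:40-14:35, 15:30-20:00 (add 2h to convert from UTC-2).
Keanu ∩ Yara: 09:50-13:20, 15:50-20:00.
Keanu ∩ Yara ∩ Priya: 10:35-12:55, 16:40-20:00.
Keanu ∩ Yara ∩ Priya ∩ Ben: 10:35-12:55, 16:40-20:00.
Keanu ∩ Yara ∩ Priya ∩ Ben ∩ Pablo: 10:35-12:25, 16:40-19:05.
Keanu ∩ Yara ∩ Priya ∩ Ben ∩ Pablo ∩ Zubin: 10:35-12:25, 16:40-19:05.
Keanu ∩ Yara ∩ Priya ∩ Ben ∩ Pablo ∩ Zubin ∩ Ugo: 10:35-12:25, 16:40-19:05.
So the common availability across everyone is 10:35-12:25, 16:40-19:05.
The first common window of at least 90 minutes is 10:35-12:25, so the earliest start is 10:35.

10:35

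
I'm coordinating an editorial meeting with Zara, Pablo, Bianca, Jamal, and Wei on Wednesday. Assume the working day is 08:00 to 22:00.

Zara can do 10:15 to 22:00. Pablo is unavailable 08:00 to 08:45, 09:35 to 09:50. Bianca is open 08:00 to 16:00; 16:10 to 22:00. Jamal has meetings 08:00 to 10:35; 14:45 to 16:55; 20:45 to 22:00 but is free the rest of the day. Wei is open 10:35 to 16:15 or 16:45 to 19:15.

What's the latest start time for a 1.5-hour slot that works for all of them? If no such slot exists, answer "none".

17:45

Zara free: 10:15-22:00.
Pablo free: 08:45-09:35, 09:50-22:00 (invert busy blocks within the working day).
Bianca free: 08:00-16:00, 16:10-22:00.
Jamal free: 10:35-14:45, 16:55-20:45 (invert busy blocks within the working day).
Wei free: 10:35-16:15, 16:45-19:15.
Zara ∩ Pablo: 10:15-22:00.
Zara ∩ Pablo ∩ Bianca: 10:15-16:00, 16:10-22:00.
Zara ∩ Pablo ∩ Bianca ∩ Jamal: 10:35-14:45, 16:55-20:45.
Zara ∩ Pablo ∩ Bianca ∩ Jamal ∩ Wei: 10:35-14:45, 16:55-19:15.
So the common availability across everyone is 10:35-14:45, 16:55-19:15.
The last common window of at least 90 minutes is 16:55-19:15; a 90-minute meeting can start as late as 17:45 and still end by 19:15.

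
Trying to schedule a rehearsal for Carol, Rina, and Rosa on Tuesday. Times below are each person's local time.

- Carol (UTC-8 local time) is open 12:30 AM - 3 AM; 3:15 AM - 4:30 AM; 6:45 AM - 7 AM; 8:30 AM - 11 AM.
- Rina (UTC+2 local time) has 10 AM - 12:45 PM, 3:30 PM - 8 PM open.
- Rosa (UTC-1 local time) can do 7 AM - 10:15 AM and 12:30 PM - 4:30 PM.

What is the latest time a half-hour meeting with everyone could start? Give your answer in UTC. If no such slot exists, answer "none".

Carol in UTC: 08:30-11:00, 11:15-12:30, 14:45-15:00, 16:30-19:00 (add 8h to convert from UTC-8).
Rina in UTC: 08:00-10:45, 13:30-18:00 (subtract 2h to convert from UTC+2).
Rosa in UTC: 08:00-11:15, 13:30-17:30 (add 1h to convert from UTC-1).
Carol ∩ Rina: 08:30-10:45, 14:45-15:00, 16:30-18:00.
Carol ∩ Rina ∩ Rosa: 08:30-10:45, 14:45-15:00, 16:30-17:30.
The last common window of at least 30 minutes is 16:30-17:30; a 30-minute meeting can start as late as 17:00 and still end by 17:30.

17:00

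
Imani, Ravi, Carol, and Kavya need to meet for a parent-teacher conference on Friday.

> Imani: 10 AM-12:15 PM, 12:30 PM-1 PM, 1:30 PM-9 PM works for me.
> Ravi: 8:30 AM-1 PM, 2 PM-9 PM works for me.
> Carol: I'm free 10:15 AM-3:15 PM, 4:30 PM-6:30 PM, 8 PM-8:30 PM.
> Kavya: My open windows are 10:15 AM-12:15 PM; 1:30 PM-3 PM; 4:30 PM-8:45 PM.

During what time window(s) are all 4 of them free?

Imani ∩ Ravi: 10:00-12:15, 12:30-13:00, 14:00-21:00.
Imani ∩ Ravi ∩ Carol: 10:15-12:15, 12:30-13:00, 14:00-15:15, 16:30-18:30, 20:00-20:30.
Imani ∩ Ravi ∩ Carol ∩ Kavya: 10:15-12:15, 14:00-15:00, 16:30-18:30, 20:00-20:30.

10:15-12:15, 14:00-15:00, 16:30-18:30, 20:00-20:30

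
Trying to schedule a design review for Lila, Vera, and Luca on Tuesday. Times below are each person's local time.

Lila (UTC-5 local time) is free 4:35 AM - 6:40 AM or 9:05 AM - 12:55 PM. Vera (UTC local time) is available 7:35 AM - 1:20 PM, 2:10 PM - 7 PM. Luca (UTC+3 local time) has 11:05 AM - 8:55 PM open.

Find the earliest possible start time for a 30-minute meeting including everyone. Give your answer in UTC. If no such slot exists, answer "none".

09:35

Lila in UTC: 09:35-11:40, 14:05-17:55 (add 5h to convert from UTC-5).
Vera in UTC: 07:35-13:20, 14:10-19:00.
Luca in UTC: 08:05-17:55 (subtract 3h to convert from UTC+3).
Lila ∩ Vera: 09:35-11:40, 14:10-17:55.
Lila ∩ Vera ∩ Luca: 09:35-11:40, 14:10-17:55.
The first common window of at least 30 minutes is 09:35-11:40, so the earliest start is 09:35.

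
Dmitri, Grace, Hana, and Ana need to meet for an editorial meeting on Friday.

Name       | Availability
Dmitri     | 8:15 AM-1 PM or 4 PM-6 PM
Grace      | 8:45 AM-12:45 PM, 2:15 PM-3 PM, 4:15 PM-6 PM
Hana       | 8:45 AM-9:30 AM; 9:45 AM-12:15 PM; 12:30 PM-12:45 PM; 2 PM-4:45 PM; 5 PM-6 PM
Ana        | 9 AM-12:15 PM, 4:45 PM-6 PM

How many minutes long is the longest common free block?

150

Dmitri ∩ Grace: 08:45-12:45, 16:15-18:00.
Dmitri ∩ Grace ∩ Hana: 08:45-09:30, 09:45-12:15, 12:30-12:45, 16:15-16:45, 17:00-18:00.
Dmitri ∩ Grace ∩ Hana ∩ Ana: 09:00-09:30, 09:45-12:15, 17:00-18:00.
The longest is 09:45-12:15 at 150 minutes.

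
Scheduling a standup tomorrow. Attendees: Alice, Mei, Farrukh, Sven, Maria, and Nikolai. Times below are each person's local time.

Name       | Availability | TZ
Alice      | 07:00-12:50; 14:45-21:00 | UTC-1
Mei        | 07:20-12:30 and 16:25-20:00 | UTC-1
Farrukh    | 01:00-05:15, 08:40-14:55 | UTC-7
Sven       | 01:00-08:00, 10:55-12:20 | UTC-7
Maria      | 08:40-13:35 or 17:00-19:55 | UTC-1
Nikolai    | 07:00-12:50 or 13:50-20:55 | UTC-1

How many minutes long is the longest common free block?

155

Alice in UTC: 08:00-13:50, 15:45-22:00 (add 1h to convert from UTC-1).
Mei in UTC: 08:20-13:30, 17:25-21:00 (add 1h to convert from UTC-1).
Farrukh in UTC: 08:00-12:15, 15:40-21:55 (add 7h to convert from UTC-7).
Sven in UTC: 08:00-15:00, 17:55-19:20 (add 7h to convert from UTC-7).
Maria in UTC: 09:40-14:35, 18:00-20:55 (add 1h to convert from UTC-1).
Nikolai in UTC: 08:00-13:50, 14:50-21:55 (add 1h to convert from UTC-1).
Alice ∩ Mei: 08:20-13:30, 17:25-21:00.
Alice ∩ Mei ∩ Farrukh: 08:20-12:15, 17:25-21:00.
Alice ∩ Mei ∩ Farrukh ∩ Sven: 08:20-12:15, 17:55-19:20.
Alice ∩ Mei ∩ Farrukh ∩ Sven ∩ Maria: 09:40-12:15, 18:00-19:20.
Alice ∩ Mei ∩ Farrukh ∩ Sven ∩ Maria ∩ Nikolai: 09:40-12:15, 18:00-19:20.
So the common availability across everyone is 09:40-12:15, 18:00-19:20.
The longest is 09:40-12:15 at 155 minutes.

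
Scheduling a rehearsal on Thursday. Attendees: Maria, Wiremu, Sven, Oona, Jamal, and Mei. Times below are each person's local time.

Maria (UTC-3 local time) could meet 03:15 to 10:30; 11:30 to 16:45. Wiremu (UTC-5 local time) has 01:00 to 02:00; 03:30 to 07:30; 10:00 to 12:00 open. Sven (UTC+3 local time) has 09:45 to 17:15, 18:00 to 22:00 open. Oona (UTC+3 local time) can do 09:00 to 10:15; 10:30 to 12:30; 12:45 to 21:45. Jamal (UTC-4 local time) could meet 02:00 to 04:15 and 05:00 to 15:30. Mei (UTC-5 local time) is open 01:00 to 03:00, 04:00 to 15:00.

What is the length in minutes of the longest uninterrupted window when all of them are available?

Maria in UTC: 06:15-13:30, 14:30-19:45 (add 3h to convert from UTC-3).
Wiremu in UTC: 06:00-07:00, 08:30-12:30, 15:00-17:00 (add 5h to convert from UTC-5).
Sven in UTC: 06:45-14:15, 15:00-19:00 (subtract 3h to convert from UTC+3).
Oona in UTC: 06:00-07:15, 07:30-09:30, 09:45-18:45 (subtract 3h to convert from UTC+3).
Jamal in UTC: 06:00-08:15, 09:00-19:30 (add 4h to convert from UTC-4).
Mei in UTC: 06:00-08:00, 09:00-20:00 (add 5h to convert from UTC-5).
Maria ∩ Wiremu: 06:15-07:00, 08:30-12:30, 15:00-17:00.
Maria ∩ Wiremu ∩ Sven: 06:45-07:00, 08:30-12:30, 15:00-17:00.
Maria ∩ Wiremu ∩ Sven ∩ Oona: 06:45-07:00, 08:30-09:30, 09:45-12:30, 15:00-17:00.
Maria ∩ Wiremu ∩ Sven ∩ Oona ∩ Jamal: 06:45-07:00, 09:00-09:30, 09:45-12:30, 15:00-17:00.
Maria ∩ Wiremu ∩ Sven ∩ Oona ∩ Jamal ∩ Mei: 06:45-07:00, 09:00-09:30, 09:45-12:30, 15:00-17:00.
The longest is 09:45-12:30 at 165 minutes.

165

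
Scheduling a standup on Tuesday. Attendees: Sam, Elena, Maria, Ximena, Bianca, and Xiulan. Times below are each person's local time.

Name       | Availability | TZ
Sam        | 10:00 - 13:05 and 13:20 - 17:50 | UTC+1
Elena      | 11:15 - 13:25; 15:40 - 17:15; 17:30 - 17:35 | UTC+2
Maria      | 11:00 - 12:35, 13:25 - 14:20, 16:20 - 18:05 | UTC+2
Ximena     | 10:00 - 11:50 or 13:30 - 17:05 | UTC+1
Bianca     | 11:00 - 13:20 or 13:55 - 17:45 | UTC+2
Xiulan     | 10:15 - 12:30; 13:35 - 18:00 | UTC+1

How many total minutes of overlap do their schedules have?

140

Sam in UTC: 09:00-12:05, 12:20-16:50 (subtract 1h to convert from UTC+1).
Elena in UTC: 09:15-11:25, 13:40-15:15, 15:30-15:35 (subtract 2h to convert from UTC+2).
Maria in UTC: 09:00-10:35, 11:25-12:20, 14:20-16:05 (subtract 2h to convert from UTC+2).
Ximena in UTC: 09:00-10:50, 12:30-16:05 (subtract 1h to convert from UTC+1).
Bianca in UTC: 09:00-11:20, 11:55-15:45 (subtract 2h to convert from UTC+2).
Xiulan in UTC: 09:15-11:30, 12:35-17:00 (subtract 1h to convert from UTC+1).
Sam ∩ Elena: 09:15-11:25, 13:40-15:15, 15:30-15:35.
Sam ∩ Elena ∩ Maria: 09:15-10:35, 14:20-15:15, 15:30-15:35.
Sam ∩ Elena ∩ Maria ∩ Ximena: 09:15-10:35, 14:20-15:15, 15:30-15:35.
Sam ∩ Elena ∩ Maria ∩ Ximena ∩ Bianca: 09:15-10:35, 14:20-15:15, 15:30-15:35.
Sam ∩ Elena ∩ Maria ∩ Ximena ∩ Bianca ∩ Xiulan: 09:15-10:35, 14:20-15:15, 15:30-15:35.
Summing the common windows: 80 + 55 + 5 = 140 minutes.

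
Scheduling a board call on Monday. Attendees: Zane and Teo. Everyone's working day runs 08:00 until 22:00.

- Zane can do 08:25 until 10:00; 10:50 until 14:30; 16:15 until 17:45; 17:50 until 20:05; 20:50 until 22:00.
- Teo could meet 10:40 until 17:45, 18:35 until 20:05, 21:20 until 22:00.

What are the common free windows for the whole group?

Zane ∩ Teo: 10:50-14:30, 16:15-17:45, 18:35-20:05, 21:20-22:00.
Those are the intersection windows.

10:50-14:30, 16:15-17:45, 18:35-20:05, 21:20-22:00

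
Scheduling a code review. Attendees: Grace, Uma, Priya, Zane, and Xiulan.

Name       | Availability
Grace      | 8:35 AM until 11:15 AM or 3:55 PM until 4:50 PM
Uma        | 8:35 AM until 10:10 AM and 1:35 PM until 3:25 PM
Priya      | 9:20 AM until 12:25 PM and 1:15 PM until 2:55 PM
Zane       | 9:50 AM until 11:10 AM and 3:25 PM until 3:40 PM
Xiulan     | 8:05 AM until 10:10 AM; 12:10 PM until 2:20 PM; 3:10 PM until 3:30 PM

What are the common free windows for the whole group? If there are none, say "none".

Grace ∩ Uma: 08:35-10:10.
Grace ∩ Uma ∩ Priya: 09:20-10:10.
Grace ∩ Uma ∩ Priya ∩ Zane: 09:50-10:10.
Grace ∩ Uma ∩ Priya ∩ Zane ∩ Xiulan: 09:50-10:10.

09:50-10:10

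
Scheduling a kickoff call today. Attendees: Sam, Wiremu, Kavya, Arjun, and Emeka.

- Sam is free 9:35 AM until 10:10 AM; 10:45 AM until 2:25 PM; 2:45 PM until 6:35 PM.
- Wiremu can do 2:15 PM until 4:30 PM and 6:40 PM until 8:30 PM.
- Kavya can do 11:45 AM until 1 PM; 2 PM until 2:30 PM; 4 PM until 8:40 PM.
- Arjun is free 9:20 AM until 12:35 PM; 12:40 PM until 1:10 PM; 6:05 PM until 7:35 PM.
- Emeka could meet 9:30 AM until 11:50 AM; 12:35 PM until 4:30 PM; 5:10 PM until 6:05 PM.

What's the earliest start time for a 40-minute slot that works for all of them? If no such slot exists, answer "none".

none

Sam ∩ Wiremu: 14:15-14:25, 14:45-16:30.
Sam ∩ Wiremu ∩ Kavya: 14:15-14:25, 16:00-16:30.
Sam ∩ Wiremu ∩ Kavya ∩ Arjun: ∅.
Sam ∩ Wiremu ∩ Kavya ∩ Arjun ∩ Emeka: ∅.
There is no time when everyone is free.
No common window is at least 40 minutes long.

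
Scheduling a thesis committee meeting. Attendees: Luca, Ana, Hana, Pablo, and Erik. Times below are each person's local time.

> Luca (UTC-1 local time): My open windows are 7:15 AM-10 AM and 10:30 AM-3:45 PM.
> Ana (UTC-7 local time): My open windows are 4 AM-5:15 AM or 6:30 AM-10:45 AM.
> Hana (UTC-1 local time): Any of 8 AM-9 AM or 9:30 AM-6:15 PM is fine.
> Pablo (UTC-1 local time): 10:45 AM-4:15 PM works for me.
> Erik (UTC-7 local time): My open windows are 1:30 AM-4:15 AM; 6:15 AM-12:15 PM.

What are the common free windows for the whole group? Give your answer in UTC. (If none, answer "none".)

Luca in UTC: 08:15-11:00, 11:30-16:45 (add 1h to convert from UTC-1).
Ana in UTC: 11:00-12:15, 13:30-17:45 (add 7h to convert from UTC-7).
Hana in UTC: 09:00-10:00, 10:30-19:15 (add 1h to convert from UTC-1).
Pablo in UTC: 11:45-17:15 (add 1h to convert from UTC-1).
Erik in UTC: 08:30-11:15, 13:15-19:15 (add 7h to convert from UTC-7).
Luca ∩ Ana: 11:30-12:15, 13:30-16:45.
Luca ∩ Ana ∩ Hana: 11:30-12:15, 13:30-16:45.
Luca ∩ Ana ∩ Hana ∩ Pablo: 11:45-12:15, 13:30-16:45.
Luca ∩ Ana ∩ Hana ∩ Pablo ∩ Erik: 13:30-16:45.
Those are the intersection windows.

13:30-16:45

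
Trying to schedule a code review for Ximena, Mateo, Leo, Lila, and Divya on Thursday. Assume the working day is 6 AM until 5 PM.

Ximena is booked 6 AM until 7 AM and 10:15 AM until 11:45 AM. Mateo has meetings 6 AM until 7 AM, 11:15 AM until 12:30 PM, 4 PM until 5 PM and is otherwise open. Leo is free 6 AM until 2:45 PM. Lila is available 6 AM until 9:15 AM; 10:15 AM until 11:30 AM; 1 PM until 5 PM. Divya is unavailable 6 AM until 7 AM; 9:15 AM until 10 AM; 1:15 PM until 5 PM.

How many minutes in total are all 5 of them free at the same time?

150

Ximena free: 07:00-10:15, 11:45-17:00 (invert busy blocks within the working day).
Mateo free: 07:00-11:15, 12:30-16:00 (invert busy blocks within the working day).
Leo free: 06:00-14:45.
Lila free: 06:00-09:15, 10:15-11:30, 13:00-17:00.
Divya free: 07:00-09:15, 10:00-13:15 (invert busy blocks within the working day).
Ximena ∩ Mateo: 07:00-10:15, 12:30-16:00.
Ximena ∩ Mateo ∩ Leo: 07:00-10:15, 12:30-14:45.
Ximena ∩ Mateo ∩ Leo ∩ Lila: 07:00-09:15, 13:00-14:45.
Ximena ∩ Mateo ∩ Leo ∩ Lila ∩ Divya: 07:00-09:15, 13:00-13:15.
Summing the common windows: 135 + 15 = 150 minutes.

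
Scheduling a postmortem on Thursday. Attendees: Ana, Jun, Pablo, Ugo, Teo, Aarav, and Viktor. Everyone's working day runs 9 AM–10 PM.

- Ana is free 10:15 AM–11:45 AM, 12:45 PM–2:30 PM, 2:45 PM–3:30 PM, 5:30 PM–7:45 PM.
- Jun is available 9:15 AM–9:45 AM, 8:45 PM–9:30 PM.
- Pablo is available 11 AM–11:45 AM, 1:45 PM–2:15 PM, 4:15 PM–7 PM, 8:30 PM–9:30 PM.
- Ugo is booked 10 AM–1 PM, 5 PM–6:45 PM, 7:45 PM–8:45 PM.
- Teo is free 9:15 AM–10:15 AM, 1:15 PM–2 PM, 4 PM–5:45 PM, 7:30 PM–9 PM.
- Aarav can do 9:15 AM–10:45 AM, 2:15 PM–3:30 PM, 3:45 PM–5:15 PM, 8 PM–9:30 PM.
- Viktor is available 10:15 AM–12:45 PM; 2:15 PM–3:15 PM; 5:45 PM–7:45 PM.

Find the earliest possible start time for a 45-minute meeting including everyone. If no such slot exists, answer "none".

none

Ana free: 10:15-11:45, 12:45-14:30, 14:45-15:30, 17:30-19:45.
Jun free: 09:15-09:45, 20:45-21:30.
Pablo free: 11:00-11:45, 13:45-14:15, 16:15-19:00, 20:30-21:30.
Ugo free: 09:00-10:00, 13:00-17:00, 18:45-19:45, 20:45-22:00 (invert busy blocks within the working day).
Teo free: 09:15-10:15, 13:15-14:00, 16:00-17:45, 19:30-21:00.
Aarav free: 09:15-10:45, 14:15-15:30, 15:45-17:15, 20:00-21:30.
Viktor free: 10:15-12:45, 14:15-15:15, 17:45-19:45.
Ana ∩ Jun: ∅.
Ana ∩ Jun ∩ Pablo: ∅.
Ana ∩ Jun ∩ Pablo ∩ Ugo: ∅.
Ana ∩ Jun ∩ Pablo ∩ Ugo ∩ Teo: ∅.
Ana ∩ Jun ∩ Pablo ∩ Ugo ∩ Teo ∩ Aarav: ∅.
Ana ∩ Jun ∩ Pablo ∩ Ugo ∩ Teo ∩ Aarav ∩ Viktor: ∅.
There is no time when everyone is free.
No common window is at least 45 minutes long.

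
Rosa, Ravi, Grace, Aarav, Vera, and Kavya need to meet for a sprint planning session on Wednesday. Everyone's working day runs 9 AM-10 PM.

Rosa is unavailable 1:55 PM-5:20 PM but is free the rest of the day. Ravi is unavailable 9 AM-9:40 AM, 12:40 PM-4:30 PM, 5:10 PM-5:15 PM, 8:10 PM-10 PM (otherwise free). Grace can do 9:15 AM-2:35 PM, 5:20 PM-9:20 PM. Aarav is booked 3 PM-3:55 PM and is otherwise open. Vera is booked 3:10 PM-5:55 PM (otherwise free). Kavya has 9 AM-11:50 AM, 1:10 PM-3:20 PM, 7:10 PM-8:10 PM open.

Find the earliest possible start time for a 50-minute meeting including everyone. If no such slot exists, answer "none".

Rosa free: 09:00-13:55, 17:20-22:00 (invert busy blocks within the working day).
Ravi free: 09:40-12:40, 16:30-17:10, 17:15-20:10 (invert busy blocks within the working day).
Grace free: 09:15-14:35, 17:20-21:20.
Aarav free: 09:00-15:00, 15:55-22:00 (invert busy blocks within the working day).
Vera free: 09:00-15:10, 17:55-22:00 (invert busy blocks within the working day).
Kavya free: 09:00-11:50, 13:10-15:20, 19:10-20:10.
Rosa ∩ Ravi: 09:40-12:40, 17:20-20:10.
Rosa ∩ Ravi ∩ Grace: 09:40-12:40, 17:20-20:10.
Rosa ∩ Ravi ∩ Grace ∩ Aarav: 09:40-12:40, 17:20-20:10.
Rosa ∩ Ravi ∩ Grace ∩ Aarav ∩ Vera: 09:40-12:40, 17:55-20:10.
Rosa ∩ Ravi ∩ Grace ∩ Aarav ∩ Vera ∩ Kavya: 09:40-11:50, 19:10-20:10.
The first common window of at least 50 minutes is 09:40-11:50, so the earliest start is 09:40.

09:40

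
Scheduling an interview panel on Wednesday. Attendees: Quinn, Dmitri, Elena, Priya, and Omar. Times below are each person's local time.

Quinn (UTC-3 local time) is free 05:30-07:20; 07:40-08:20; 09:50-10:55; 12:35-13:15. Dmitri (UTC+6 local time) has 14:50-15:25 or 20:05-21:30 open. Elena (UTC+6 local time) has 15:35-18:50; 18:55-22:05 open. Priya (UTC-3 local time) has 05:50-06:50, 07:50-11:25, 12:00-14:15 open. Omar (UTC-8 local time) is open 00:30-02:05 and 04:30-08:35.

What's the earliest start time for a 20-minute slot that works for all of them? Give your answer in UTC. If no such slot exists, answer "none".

Quinn in UTC: 08:30-10:20, 10:40-11:20, 12:50-13:55, 15:35-16:15 (add 3h to convert from UTC-3).
Dmitri in UTC: 08:50-09:25, 14:05-15:30 (subtract 6h to convert from UTC+6).
Elena in UTC: 09:35-12:50, 12:55-16:05 (subtract 6h to convert from UTC+6).
Priya in UTC: 08:50-09:50, 10:50-14:25, 15:00-17:15 (add 3h to convert from UTC-3).
Omar in UTC: 08:30-10:05, 12:30-16:35 (add 8h to convert from UTC-8).
Quinn ∩ Dmitri: 08:50-09:25.
Quinn ∩ Dmitri ∩ Elena: ∅.
Quinn ∩ Dmitri ∩ Elena ∩ Priya: ∅.
Quinn ∩ Dmitri ∩ Elena ∩ Priya ∩ Omar: ∅.
There is no time when everyone is free.
No common window is at least 20 minutes long.

none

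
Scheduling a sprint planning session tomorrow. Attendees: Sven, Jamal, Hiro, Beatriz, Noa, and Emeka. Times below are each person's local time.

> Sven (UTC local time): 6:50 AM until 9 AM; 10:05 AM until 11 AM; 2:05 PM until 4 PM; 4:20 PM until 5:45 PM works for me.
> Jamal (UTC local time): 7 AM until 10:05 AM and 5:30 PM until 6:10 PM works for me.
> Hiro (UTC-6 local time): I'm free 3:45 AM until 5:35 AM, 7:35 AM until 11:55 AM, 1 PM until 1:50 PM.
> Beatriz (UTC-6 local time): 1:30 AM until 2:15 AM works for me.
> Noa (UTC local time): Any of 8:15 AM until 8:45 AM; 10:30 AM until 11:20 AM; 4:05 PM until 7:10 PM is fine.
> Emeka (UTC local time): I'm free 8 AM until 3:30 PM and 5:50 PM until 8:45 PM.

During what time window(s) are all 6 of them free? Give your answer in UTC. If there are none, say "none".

Sven in UTC: 06:50-09:00, 10:05-11:00, 14:05-16:00, 16:20-17:45.
Jamal in UTC: 07:00-10:05, 17:30-18:10.
Hiro in UTC: 09:45-11:35, 13:35-17:55, 19:00-19:50 (add 6h to convert from UTC-6).
Beatriz in UTC: 07:30-08:15 (add 6h to convert from UTC-6).
Noa in UTC: 08:15-08:45, 10:30-11:20, 16:05-19:10.
Emeka in UTC: 08:00-15:30, 17:50-20:45.
Sven ∩ Jamal: 07:00-09:00, 17:30-17:45.
Sven ∩ Jamal ∩ Hiro: 17:30-17:45.
Sven ∩ Jamal ∩ Hiro ∩ Beatriz: ∅.
Sven ∩ Jamal ∩ Hiro ∩ Beatriz ∩ Noa: ∅.
Sven ∩ Jamal ∩ Hiro ∩ Beatriz ∩ Noa ∩ Emeka: ∅.
There is no time when everyone is free.

none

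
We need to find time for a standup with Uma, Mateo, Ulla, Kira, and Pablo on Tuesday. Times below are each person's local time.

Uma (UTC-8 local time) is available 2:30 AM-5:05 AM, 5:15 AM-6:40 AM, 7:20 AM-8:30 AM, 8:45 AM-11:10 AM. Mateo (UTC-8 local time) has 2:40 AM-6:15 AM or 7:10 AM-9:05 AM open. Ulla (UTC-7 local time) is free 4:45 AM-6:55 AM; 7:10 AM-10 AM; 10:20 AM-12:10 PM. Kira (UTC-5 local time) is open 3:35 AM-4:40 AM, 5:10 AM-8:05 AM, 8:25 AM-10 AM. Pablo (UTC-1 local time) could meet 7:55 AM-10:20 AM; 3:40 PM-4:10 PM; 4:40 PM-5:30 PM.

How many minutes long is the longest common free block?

Uma in UTC: 10:30-13:05, 13:15-14:40, 15:20-16:30, 16:45-19:10 (add 8h to convert from UTC-8).
Mateo in UTC: 10:40-14:15, 15:10-17:05 (add 8h to convert from UTC-8).
Ulla in UTC: 11:45-13:55, 14:10-17:00, 17:20-19:10 (add 7h to convert from UTC-7).
Kira in UTC: 08:35-09:40, 10:10-13:05, 13:25-15:00 (add 5h to convert from UTC-5).
Pablo in UTC: 08:55-11:20, 16:40-17:10, 17:40-18:30 (add 1h to convert from UTC-1).
Uma ∩ Mateo: 10:40-13:05, 13:15-14:15, 15:20-16:30, 16:45-17:05.
Uma ∩ Mateo ∩ Ulla: 11:45-13:05, 13:15-13:55, 14:10-14:15, 15:20-16:30, 16:45-17:00.
Uma ∩ Mateo ∩ Ulla ∩ Kira: 11:45-13:05, 13:25-13:55, 14:10-14:15.
Uma ∩ Mateo ∩ Ulla ∩ Kira ∩ Pablo: ∅.
There is no time when everyone is free.
No common window exists, so the longest block is 0 minutes.

0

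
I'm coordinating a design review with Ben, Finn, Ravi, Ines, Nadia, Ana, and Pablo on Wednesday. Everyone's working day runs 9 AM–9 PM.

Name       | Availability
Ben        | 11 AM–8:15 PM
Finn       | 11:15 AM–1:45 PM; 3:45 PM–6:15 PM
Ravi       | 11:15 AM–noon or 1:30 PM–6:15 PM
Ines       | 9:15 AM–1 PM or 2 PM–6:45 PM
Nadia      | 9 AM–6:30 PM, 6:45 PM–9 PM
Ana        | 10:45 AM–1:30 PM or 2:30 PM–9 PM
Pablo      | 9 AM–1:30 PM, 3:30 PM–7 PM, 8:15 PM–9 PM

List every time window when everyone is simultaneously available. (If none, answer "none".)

Ben ∩ Finn: 11:15-13:45, 15:45-18:15.
Ben ∩ Finn ∩ Ravi: 11:15-12:00, 13:30-13:45, 15:45-18:15.
Ben ∩ Finn ∩ Ravi ∩ Ines: 11:15-12:00, 15:45-18:15.
Ben ∩ Finn ∩ Ravi ∩ Ines ∩ Nadia: 11:15-12:00, 15:45-18:15.
Ben ∩ Finn ∩ Ravi ∩ Ines ∩ Nadia ∩ Ana: 11:15-12:00, 15:45-18:15.
Ben ∩ Finn ∩ Ravi ∩ Ines ∩ Nadia ∩ Ana ∩ Pablo: 11:15-12:00, 15:45-18:15.
Those are the intersection windows.

11:15-12:00, 15:45-18:15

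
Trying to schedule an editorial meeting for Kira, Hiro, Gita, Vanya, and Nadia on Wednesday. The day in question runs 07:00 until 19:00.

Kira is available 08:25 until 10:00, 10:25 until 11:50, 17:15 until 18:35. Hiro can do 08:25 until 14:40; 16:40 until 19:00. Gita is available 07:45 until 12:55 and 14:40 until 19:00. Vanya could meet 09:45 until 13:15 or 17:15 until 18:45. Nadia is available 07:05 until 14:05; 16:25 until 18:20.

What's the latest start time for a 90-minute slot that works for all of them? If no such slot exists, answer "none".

Kira ∩ Hiro: 08:25-10:00, 10:25-11:50, 17:15-18:35.
Kira ∩ Hiro ∩ Gita: 08:25-10:00, 10:25-11:50, 17:15-18:35.
Kira ∩ Hiro ∩ Gita ∩ Vanya: 09:45-10:00, 10:25-11:50, 17:15-18:35.
Kira ∩ Hiro ∩ Gita ∩ Vanya ∩ Nadia: 09:45-10:00, 10:25-11:50, 17:15-18:20.
Those are the intersection windows.
No common window is at least 90 minutes long.

none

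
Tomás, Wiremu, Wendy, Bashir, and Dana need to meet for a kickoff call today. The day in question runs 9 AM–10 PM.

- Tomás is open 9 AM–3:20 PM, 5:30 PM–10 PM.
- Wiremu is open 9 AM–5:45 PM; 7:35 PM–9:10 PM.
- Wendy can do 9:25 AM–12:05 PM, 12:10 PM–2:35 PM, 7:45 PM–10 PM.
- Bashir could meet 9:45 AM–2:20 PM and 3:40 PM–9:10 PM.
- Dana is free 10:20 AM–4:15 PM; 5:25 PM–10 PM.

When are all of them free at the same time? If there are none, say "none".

Tomás ∩ Wiremu: 09:00-15:20, 17:30-17:45, 19:35-21:10.
Tomás ∩ Wiremu ∩ Wendy: 09:25-12:05, 12:10-14:35, 19:45-21:10.
Tomás ∩ Wiremu ∩ Wendy ∩ Bashir: 09:45-12:05, 12:10-14:20, 19:45-21:10.
Tomás ∩ Wiremu ∩ Wendy ∩ Bashir ∩ Dana: 10:20-12:05, 12:10-14:20, 19:45-21:10.

10:20-12:05, 12:10-14:20, 19:45-21:10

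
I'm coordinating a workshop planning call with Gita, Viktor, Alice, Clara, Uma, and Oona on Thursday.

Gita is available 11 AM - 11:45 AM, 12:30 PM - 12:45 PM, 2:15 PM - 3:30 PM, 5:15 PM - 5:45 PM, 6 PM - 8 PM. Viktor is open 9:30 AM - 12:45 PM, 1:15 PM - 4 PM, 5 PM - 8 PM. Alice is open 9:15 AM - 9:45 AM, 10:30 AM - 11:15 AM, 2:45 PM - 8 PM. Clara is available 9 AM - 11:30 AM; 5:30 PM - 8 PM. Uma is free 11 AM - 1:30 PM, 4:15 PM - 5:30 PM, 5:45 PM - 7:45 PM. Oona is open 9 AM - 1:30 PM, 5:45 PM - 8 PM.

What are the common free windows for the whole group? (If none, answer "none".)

Gita ∩ Viktor: 11:00-11:45, 12:30-12:45, 14:15-15:30, 17:15-17:45, 18:00-20:00.
Gita ∩ Viktor ∩ Alice: 11:00-11:15, 14:45-15:30, 17:15-17:45, 18:00-20:00.
Gita ∩ Viktor ∩ Alice ∩ Clara: 11:00-11:15, 17:30-17:45, 18:00-20:00.
Gita ∩ Viktor ∩ Alice ∩ Clara ∩ Uma: 11:00-11:15, 18:00-19:45.
Gita ∩ Viktor ∩ Alice ∩ Clara ∩ Uma ∩ Oona: 11:00-11:15, 18:00-19:45.

11:00-11:15, 18:00-19:45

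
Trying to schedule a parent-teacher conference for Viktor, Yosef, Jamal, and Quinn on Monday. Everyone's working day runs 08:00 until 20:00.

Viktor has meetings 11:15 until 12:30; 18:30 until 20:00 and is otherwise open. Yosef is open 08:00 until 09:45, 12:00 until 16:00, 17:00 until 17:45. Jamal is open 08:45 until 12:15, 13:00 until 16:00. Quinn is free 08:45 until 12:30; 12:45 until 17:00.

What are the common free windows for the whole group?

08:45-09:45, 13:00-16:00

Viktor free: 08:00-11:15, 12:30-18:30 (invert busy blocks within the working day).
Yosef free: 08:00-09:45, 12:00-16:00, 17:00-17:45.
Jamal free: 08:45-12:15, 13:00-16:00.
Quinn free: 08:45-12:30, 12:45-17:00.
Viktor ∩ Yosef: 08:00-09:45, 12:30-16:00, 17:00-17:45.
Viktor ∩ Yosef ∩ Jamal: 08:45-09:45, 13:00-16:00.
Viktor ∩ Yosef ∩ Jamal ∩ Quinn: 08:45-09:45, 13:00-16:00.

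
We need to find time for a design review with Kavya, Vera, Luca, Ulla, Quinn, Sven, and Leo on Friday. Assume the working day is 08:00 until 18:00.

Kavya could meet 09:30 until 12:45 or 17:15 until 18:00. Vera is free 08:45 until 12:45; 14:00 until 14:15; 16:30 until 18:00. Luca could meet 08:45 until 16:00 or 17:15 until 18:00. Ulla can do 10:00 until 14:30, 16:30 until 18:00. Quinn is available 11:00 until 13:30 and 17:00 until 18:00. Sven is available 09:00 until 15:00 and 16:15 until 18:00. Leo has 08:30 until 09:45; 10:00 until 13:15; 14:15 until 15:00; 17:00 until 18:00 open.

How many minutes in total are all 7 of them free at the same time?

150

Kavya ∩ Vera: 09:30-12:45, 17:15-18:00.
Kavya ∩ Vera ∩ Luca: 09:30-12:45, 17:15-18:00.
Kavya ∩ Vera ∩ Luca ∩ Ulla: 10:00-12:45, 17:15-18:00.
Kavya ∩ Vera ∩ Luca ∩ Ulla ∩ Quinn: 11:00-12:45, 17:15-18:00.
Kavya ∩ Vera ∩ Luca ∩ Ulla ∩ Quinn ∩ Sven: 11:00-12:45, 17:15-18:00.
Kavya ∩ Vera ∩ Luca ∩ Ulla ∩ Quinn ∩ Sven ∩ Leo: 11:00-12:45, 17:15-18:00.
Summing the common windows: 105 + 45 = 150 minutes.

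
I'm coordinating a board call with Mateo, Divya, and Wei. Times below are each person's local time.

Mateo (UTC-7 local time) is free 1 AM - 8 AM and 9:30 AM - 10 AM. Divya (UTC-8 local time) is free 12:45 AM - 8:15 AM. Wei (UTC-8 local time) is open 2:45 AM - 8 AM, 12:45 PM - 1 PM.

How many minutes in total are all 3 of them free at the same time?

255

Mateo in UTC: 08:00-15:00, 16:30-17:00 (add 7h to convert from UTC-7).
Divya in UTC: 08:45-16:15 (add 8h to convert from UTC-8).
Wei in UTC: 10:45-16:00, 20:45-21:00 (add 8h to convert from UTC-8).
Mateo ∩ Divya: 08:45-15:00.
Mateo ∩ Divya ∩ Wei: 10:45-15:00.
Those are the intersection windows.
That's a single block of 255 minutes.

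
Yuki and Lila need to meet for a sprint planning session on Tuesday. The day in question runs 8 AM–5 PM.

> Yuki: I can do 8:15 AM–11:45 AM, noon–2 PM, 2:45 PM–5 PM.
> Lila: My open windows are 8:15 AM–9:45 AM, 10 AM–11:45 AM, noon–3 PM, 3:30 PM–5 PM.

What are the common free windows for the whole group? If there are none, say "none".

08:15-09:45, 10:00-11:45, 12:00-14:00, 14:45-15:00, 15:30-17:00

Yuki ∩ Lila: 08:15-09:45, 10:00-11:45, 12:00-14:00, 14:45-15:00, 15:30-17:00.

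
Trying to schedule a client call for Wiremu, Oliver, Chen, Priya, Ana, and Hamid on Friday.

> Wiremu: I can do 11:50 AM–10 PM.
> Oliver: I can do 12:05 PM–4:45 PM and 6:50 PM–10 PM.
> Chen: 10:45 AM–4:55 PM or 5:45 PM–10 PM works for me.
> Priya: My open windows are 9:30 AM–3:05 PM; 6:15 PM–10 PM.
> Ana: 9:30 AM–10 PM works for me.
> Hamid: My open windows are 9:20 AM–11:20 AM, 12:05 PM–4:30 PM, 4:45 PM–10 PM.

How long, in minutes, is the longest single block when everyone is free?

Wiremu ∩ Oliver: 12:05-16:45, 18:50-22:00.
Wiremu ∩ Oliver ∩ Chen: 12:05-16:45, 18:50-22:00.
Wiremu ∩ Oliver ∩ Chen ∩ Priya: 12:05-15:05, 18:50-22:00.
Wiremu ∩ Oliver ∩ Chen ∩ Priya ∩ Ana: 12:05-15:05, 18:50-22:00.
Wiremu ∩ Oliver ∩ Chen ∩ Priya ∩ Ana ∩ Hamid: 12:05-15:05, 18:50-22:00.
So the common availability across everyone is 12:05-15:05, 18:50-22:00.
The longest is 18:50-22:00 at 190 minutes.

190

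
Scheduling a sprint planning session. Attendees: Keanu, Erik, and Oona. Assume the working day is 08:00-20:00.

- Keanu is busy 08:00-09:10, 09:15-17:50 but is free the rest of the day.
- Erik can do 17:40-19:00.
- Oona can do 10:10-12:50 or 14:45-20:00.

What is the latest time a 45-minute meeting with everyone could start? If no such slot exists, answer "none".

Keanu free: 09:10-09:15, 17:50-20:00 (invert busy blocks within the working day).
Erik free: 17:40-19:00.
Oona free: 10:10-12:50, 14:45-20:00.
Keanu ∩ Erik: 17:50-19:00.
Keanu ∩ Erik ∩ Oona: 17:50-19:00.
The last common window of at least 45 minutes is 17:50-19:00; a 45-minute meeting can start as late as 18:15 and still end by 19:00.

18:15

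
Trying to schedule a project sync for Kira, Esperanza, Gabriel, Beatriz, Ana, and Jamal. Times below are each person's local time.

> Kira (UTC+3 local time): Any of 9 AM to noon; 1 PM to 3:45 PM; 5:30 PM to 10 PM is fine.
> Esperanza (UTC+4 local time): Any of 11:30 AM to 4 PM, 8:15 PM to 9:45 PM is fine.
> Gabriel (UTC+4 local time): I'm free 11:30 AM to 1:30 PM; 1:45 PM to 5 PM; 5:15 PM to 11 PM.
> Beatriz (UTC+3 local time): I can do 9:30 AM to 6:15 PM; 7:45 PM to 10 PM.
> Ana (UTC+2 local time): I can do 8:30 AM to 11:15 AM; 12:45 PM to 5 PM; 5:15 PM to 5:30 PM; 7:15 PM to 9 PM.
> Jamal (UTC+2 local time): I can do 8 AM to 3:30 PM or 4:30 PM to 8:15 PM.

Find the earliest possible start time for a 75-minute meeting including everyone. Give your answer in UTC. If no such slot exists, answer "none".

07:30

Kira in UTC: 06:00-09:00, 10:00-12:45, 14:30-19:00 (subtract 3h to convert from UTC+3).
Esperanza in UTC: 07:30-12:00, 16:15-17:45 (subtract 4h to convert from UTC+4).
Gabriel in UTC: 07:30-09:30, 09:45-13:00, 13:15-19:00 (subtract 4h to convert from UTC+4).
Beatriz in UTC: 06:30-15:15, 16:45-19:00 (subtract 3h to convert from UTC+3).
Ana in UTC: 06:30-09:15, 10:45-15:00, 15:15-15:30, 17:15-19:00 (subtract 2h to convert from UTC+2).
Jamal in UTC: 06:00-13:30, 14:30-18:15 (subtract 2h to convert from UTC+2).
Kira ∩ Esperanza: 07:30-09:00, 10:00-12:00, 16:15-17:45.
Kira ∩ Esperanza ∩ Gabriel: 07:30-09:00, 10:00-12:00, 16:15-17:45.
Kira ∩ Esperanza ∩ Gabriel ∩ Beatriz: 07:30-09:00, 10:00-12:00, 16:45-17:45.
Kira ∩ Esperanza ∩ Gabriel ∩ Beatriz ∩ Ana: 07:30-09:00, 10:45-12:00, 17:15-17:45.
Kira ∩ Esperanza ∩ Gabriel ∩ Beatriz ∩ Ana ∩ Jamal: 07:30-09:00, 10:45-12:00, 17:15-17:45.
The first common window of at least 75 minutes is 07:30-09:00, so the earliest start is 07:30.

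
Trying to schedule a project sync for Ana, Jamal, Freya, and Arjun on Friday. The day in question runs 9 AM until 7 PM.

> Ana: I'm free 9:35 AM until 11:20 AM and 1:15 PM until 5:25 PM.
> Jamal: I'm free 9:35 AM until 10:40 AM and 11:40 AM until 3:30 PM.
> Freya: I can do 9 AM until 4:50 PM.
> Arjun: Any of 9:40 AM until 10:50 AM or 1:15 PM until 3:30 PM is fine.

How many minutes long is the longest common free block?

135

Ana ∩ Jamal: 09:35-10:40, 13:15-15:30.
Ana ∩ Jamal ∩ Freya: 09:35-10:40, 13:15-15:30.
Ana ∩ Jamal ∩ Freya ∩ Arjun: 09:40-10:40, 13:15-15:30.
The longest is 13:15-15:30 at 135 minutes.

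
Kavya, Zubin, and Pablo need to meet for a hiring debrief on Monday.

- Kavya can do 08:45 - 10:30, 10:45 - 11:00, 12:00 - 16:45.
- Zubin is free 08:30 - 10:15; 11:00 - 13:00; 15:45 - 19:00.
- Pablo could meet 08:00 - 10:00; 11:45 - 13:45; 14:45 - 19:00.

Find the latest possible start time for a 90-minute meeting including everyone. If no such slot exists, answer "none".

none

Kavya ∩ Zubin: 08:45-10:15, 12:00-13:00, 15:45-16:45.
Kavya ∩ Zubin ∩ Pablo: 08:45-10:00, 12:00-13:00, 15:45-16:45.
No common window is at least 90 minutes long.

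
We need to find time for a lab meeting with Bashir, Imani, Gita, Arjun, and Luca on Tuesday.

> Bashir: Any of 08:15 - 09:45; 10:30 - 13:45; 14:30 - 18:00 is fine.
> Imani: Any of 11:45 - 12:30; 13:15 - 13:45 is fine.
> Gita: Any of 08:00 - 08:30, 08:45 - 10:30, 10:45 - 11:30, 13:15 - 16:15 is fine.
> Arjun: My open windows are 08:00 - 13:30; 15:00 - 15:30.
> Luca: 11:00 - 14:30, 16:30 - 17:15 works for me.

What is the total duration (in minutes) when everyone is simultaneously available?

15

Bashir ∩ Imani: 11:45-12:30, 13:15-13:45.
Bashir ∩ Imani ∩ Gita: 13:15-13:45.
Bashir ∩ Imani ∩ Gita ∩ Arjun: 13:15-13:30.
Bashir ∩ Imani ∩ Gita ∩ Arjun ∩ Luca: 13:15-13:30.
Those are the intersection windows.
That's a single block of 15 minutes.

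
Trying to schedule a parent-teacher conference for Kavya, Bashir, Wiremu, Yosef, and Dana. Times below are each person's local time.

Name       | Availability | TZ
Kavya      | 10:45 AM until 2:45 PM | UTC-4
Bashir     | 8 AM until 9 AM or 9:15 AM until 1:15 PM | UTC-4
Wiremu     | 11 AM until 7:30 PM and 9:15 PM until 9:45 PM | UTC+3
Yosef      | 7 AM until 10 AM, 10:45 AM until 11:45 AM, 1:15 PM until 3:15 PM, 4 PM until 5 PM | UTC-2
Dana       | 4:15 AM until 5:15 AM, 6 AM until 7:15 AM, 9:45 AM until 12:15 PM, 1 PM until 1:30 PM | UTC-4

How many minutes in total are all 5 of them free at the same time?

Kavya in UTC: 14:45-18:45 (add 4h to convert from UTC-4).
Bashir in UTC: 12:00-13:00, 13:15-17:15 (add 4h to convert from UTC-4).
Wiremu in UTC: 08:00-16:30, 18:15-18:45 (subtract 3h to convert from UTC+3).
Yosef in UTC: 09:00-12:00, 12:45-13:45, 15:15-17:15, 18:00-19:00 (add 2h to convert from UTC-2).
Dana in UTC: 08:15-09:15, 10:00-11:15, 13:45-16:15, 17:00-17:30 (add 4h to convert from UTC-4).
Kavya ∩ Bashir: 14:45-17:15.
Kavya ∩ Bashir ∩ Wiremu: 14:45-16:30.
Kavya ∩ Bashir ∩ Wiremu ∩ Yosef: 15:15-16:30.
Kavya ∩ Bashir ∩ Wiremu ∩ Yosef ∩ Dana: 15:15-16:15.
So the common availability across everyone is 15:15-16:15.
That's a single block of 60 minutes.

60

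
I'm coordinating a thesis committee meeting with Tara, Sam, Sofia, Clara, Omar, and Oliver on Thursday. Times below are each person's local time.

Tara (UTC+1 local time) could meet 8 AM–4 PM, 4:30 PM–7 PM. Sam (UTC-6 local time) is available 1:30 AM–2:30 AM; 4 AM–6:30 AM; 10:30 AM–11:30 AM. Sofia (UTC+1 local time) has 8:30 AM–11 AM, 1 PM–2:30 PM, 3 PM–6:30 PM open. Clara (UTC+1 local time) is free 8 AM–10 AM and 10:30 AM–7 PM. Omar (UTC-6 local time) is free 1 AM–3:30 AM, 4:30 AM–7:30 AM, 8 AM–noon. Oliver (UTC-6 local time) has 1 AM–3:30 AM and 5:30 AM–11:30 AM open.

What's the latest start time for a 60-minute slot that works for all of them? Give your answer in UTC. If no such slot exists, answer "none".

16:30

Tara in UTC: 07:00-15:00, 15:30-18:00 (subtract 1h to convert from UTC+1).
Sam in UTC: 07:30-08:30, 10:00-12:30, 16:30-17:30 (add 6h to convert from UTC-6).
Sofia in UTC: 07:30-10:00, 12:00-13:30, 14:00-17:30 (subtract 1h to convert from UTC+1).
Clara in UTC: 07:00-09:00, 09:30-18:00 (subtract 1h to convert from UTC+1).
Omar in UTC: 07:00-09:30, 10:30-13:30, 14:00-18:00 (add 6h to convert from UTC-6).
Oliver in UTC: 07:00-09:30, 11:30-17:30 (add 6h to convert from UTC-6).
Tara ∩ Sam: 07:30-08:30, 10:00-12:30, 16:30-17:30.
Tara ∩ Sam ∩ Sofia: 07:30-08:30, 12:00-12:30, 16:30-17:30.
Tara ∩ Sam ∩ Sofia ∩ Clara: 07:30-08:30, 12:00-12:30, 16:30-17:30.
Tara ∩ Sam ∩ Sofia ∩ Clara ∩ Omar: 07:30-08:30, 12:00-12:30, 16:30-17:30.
Tara ∩ Sam ∩ Sofia ∩ Clara ∩ Omar ∩ Oliver: 07:30-08:30, 12:00-12:30, 16:30-17:30.
The last common window of at least 60 minutes is 16:30-17:30; a 60-minute meeting can start as late as 16:30 and still end by 17:30.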